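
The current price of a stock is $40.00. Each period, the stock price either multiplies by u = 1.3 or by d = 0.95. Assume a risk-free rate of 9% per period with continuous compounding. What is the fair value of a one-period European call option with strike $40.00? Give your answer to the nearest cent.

$4.52

Risk-neutral probability p = (e^0.09 − 0.95)/(1.3 − 0.95) = 0.1442/0.3500 = 0.4119
Terminal stock prices: S_u = 52, S_d = 38
Terminal payoffs (S − K): max(12, 0) = 12, max(-2, 0) = 0
Node 0 (S = 40): V_0 = e^(−0.09)·[0.4119·12.0000 + 0.5881·0.0000] = 4.5177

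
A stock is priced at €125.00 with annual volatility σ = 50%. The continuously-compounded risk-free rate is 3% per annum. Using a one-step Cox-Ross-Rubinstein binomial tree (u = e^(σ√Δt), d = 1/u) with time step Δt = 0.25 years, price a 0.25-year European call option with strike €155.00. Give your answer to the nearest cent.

€2.47

CRR parameters: u = e^(σ√Δt) = e^(0.5·√0.25) = 1.2840, d = 1/u = 0.7788
Per-period rate: rΔt = 0.03·0.25 = 0.0075, so R = e^0.0075 = 1.0075
Risk-neutral probability p = (e^0.0075 − 0.7788)/(1.2840 − 0.7788) = 0.2287/0.5052 = 0.4527
Terminal stock prices: S_u = 160.5, S_d = 97.35
Terminal payoffs (S − K): max(5.503, 0) = 5.503, max(-57.65, 0) = 0
Node 0 (S = 125): V_0 = e^(−0.0075)·[0.4527·5.5032 + 0.5473·0.0000] = 2.4728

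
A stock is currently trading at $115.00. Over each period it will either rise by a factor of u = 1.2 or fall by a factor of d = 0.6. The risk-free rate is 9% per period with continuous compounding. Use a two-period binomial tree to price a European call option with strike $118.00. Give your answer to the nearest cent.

Risk-neutral probability p = (e^0.09 − 0.6)/(1.2 − 0.6) = 0.4942/0.6000 = 0.8236
Terminal stock prices: S_uu = 165.6, S_ud = 82.8, S_dd = 41.4
Terminal payoffs (S − K): max(47.6, 0) = 47.6, max(-35.2, 0) = 0, max(-76.6, 0) = 0
Node u (S = 138): V_u = e^(−0.09)·[0.8236·47.6000 + 0.1764·0.0000] = 35.8302
Node d (S = 69): V_d = e^(−0.09)·[0.8236·0.0000 + 0.1764·0.0000] = 0.0000
Node 0 (S = 115): V_0 = e^(−0.09)·[0.8236·35.8302 + 0.1764·0.0000] = 26.9707

$26.97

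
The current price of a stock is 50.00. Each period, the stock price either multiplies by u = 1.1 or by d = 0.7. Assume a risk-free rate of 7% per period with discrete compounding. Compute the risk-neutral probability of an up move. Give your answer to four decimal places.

Risk-neutral probability p = (1 + 0.07 − 0.7)/(1.1 − 0.7) = 0.3700/0.4000 = 0.9250

p = 0.9250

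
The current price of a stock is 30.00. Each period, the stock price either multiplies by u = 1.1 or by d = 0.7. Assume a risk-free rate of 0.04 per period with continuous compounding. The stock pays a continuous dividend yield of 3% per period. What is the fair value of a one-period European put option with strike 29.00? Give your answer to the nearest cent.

1.73

Per-period risk-free factor R = e^0.04 = 1.0408; dividend-adjusted growth = e^(0.04−0.03) = 1.0101.
Risk-neutral probability p = (1.0101 − 0.7)/(1.1 − 0.7) = 0.3101/0.4000 = 0.7751
Terminal stock prices: S_u = 33, S_d = 21
Terminal payoffs (K − S): max(-4, 0) = 0, max(8, 0) = 8
Node 0 (S = 30): V_0 = e^(−0.04)·[0.7751·0.0000 + 0.2249·8.0000] = 1.7285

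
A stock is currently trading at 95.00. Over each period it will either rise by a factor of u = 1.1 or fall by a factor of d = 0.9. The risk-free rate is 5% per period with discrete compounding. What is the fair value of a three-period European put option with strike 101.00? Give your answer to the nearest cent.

2.42

Risk-neutral probability p = (1 + 0.05 − 0.9)/(1.1 − 0.9) = 0.1500/0.2000 = 0.7500
Terminal stock prices: S_uuu = 126.4, S_uud = 103.5, S_udd = 84.65, S_ddd = 69.26
Terminal payoffs (K − S): max(-25.45, 0) = 0, max(-2.455, 0) = 0, max(16.35, 0) = 16.35, max(31.74, 0) = 31.74
Node uu (S = 115): V_uu = 1/1.05·[0.7500·0.0000 + 0.2500·0.0000] = 0.0000
Node ud (S = 94.05): V_ud = 1/1.05·[0.7500·0.0000 + 0.2500·16.3550] = 3.8940
Node dd (S = 76.95): V_dd = 1/1.05·[0.7500·16.3550 + 0.2500·31.7450] = 19.2405
Node u (S = 104.5): V_u = 1/1.05·[0.7500·0.0000 + 0.2500·3.8940] = 0.9272
Node d (S = 85.5): V_d = 1/1.05·[0.7500·3.8940 + 0.2500·19.2405] = 7.3625
Node 0 (S = 95): V_0 = 1/1.05·[0.7500·0.9272 + 0.2500·7.3625] = 2.4152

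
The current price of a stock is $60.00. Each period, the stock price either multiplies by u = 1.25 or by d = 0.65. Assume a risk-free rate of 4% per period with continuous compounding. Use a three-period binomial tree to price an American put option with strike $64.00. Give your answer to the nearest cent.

Risk-neutral probability p = (e^0.04 − 0.65)/(1.25 − 0.65) = 0.3908/0.6000 = 0.6514
Terminal stock prices: S_uuu = 117.2, S_uud = 60.94, S_udd = 31.69, S_ddd = 16.48
Terminal payoffs (K − S): max(-53.19, 0) = 0, max(3.062, 0) = 3.062, max(32.31, 0) = 32.31, max(47.52, 0) = 47.52
Node uu (S = 93.75): continuation = e^(−0.04)·[0.6514·0.0000 + 0.3486·3.0625] = 1.0259; exercise value = 0.0000 ≤ continuation, so V_uu = 1.0259
Node ud (S = 48.75): continuation = e^(−0.04)·[0.6514·3.0625 + 0.3486·32.3125] = 12.7405; exercise value = 15.2500 > continuation, so V_ud = 15.2500 (exercise)
Node dd (S = 25.35): continuation = e^(−0.04)·[0.6514·32.3125 + 0.3486·47.5225] = 36.1405; exercise value = 38.6500 > continuation, so V_dd = 38.6500 (exercise)
Node u (S = 75): continuation = e^(−0.04)·[0.6514·1.0259 + 0.3486·15.2500] = 5.7504; exercise value = 0.0000 ≤ continuation, so V_u = 5.7504
Node d (S = 39): continuation = e^(−0.04)·[0.6514·15.2500 + 0.3486·38.6500] = 22.4905; exercise value = 25.0000 > continuation, so V_d = 25.0000 (exercise)
Node 0 (S = 60): continuation = e^(−0.04)·[0.6514·5.7504 + 0.3486·25.0000] = 11.9731; exercise value = 4.0000 ≤ continuation, so V_0 = 11.9731

$11.97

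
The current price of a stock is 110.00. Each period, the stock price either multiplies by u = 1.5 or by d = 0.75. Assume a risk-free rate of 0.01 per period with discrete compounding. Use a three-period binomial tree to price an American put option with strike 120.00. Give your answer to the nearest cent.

32.13

Risk-neutral probability p = (1 + 0.01 − 0.75)/(1.5 − 0.75) = 0.2600/0.7500 = 0.3467
Terminal stock prices: S_uuu = 371.2, S_uud = 185.6, S_udd = 92.81, S_ddd = 46.41
Terminal payoffs (K − S): max(-251.2, 0) = 0, max(-65.62, 0) = 0, max(27.19, 0) = 27.19, max(73.59, 0) = 73.59
Node uu (S = 247.5): continuation = 1/1.01·[0.3467·0.0000 + 0.6533·0.0000] = 0.0000; exercise value = 0.0000 ≤ continuation, so V_uu = 0.0000
Node ud (S = 123.8): continuation = 1/1.01·[0.3467·0.0000 + 0.6533·27.1875] = 17.5866; exercise value = 0.0000 ≤ continuation, so V_ud = 17.5866
Node dd (S = 61.88): continuation = 1/1.01·[0.3467·27.1875 + 0.6533·73.5938] = 56.9369; exercise value = 58.1250 > continuation, so V_dd = 58.1250 (exercise)
Node u (S = 165): continuation = 1/1.01·[0.3467·0.0000 + 0.6533·17.5866] = 11.3762; exercise value = 0.0000 ≤ continuation, so V_u = 11.3762
Node d (S = 82.5): continuation = 1/1.01·[0.3467·17.5866 + 0.6533·58.1250] = 43.6353; exercise value = 37.5000 ≤ continuation, so V_d = 43.6353
Node 0 (S = 110): continuation = 1/1.01·[0.3467·11.3762 + 0.6533·43.6353] = 32.1309; exercise value = 10.0000 ≤ continuation, so V_0 = 32.1309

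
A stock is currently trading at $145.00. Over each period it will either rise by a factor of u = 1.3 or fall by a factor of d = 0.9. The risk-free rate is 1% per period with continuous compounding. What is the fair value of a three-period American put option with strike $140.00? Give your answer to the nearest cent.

$12.68

Risk-neutral probability p = (e^0.01 − 0.9)/(1.3 − 0.9) = 0.1101/0.4000 = 0.2751
Terminal stock prices: S_uuu = 318.6, S_uud = 220.5, S_udd = 152.7, S_ddd = 105.7
Terminal payoffs (K − S): max(-178.6, 0) = 0, max(-80.55, 0) = 0, max(-12.69, 0) = 0, max(34.29, 0) = 34.29
Node uu (S = 245.1): continuation = e^(−0.01)·[0.2751·0.0000 + 0.7249·0.0000] = 0.0000; exercise value = 0.0000 ≤ continuation, so V_uu = 0.0000
Node ud (S = 169.7): continuation = e^(−0.01)·[0.2751·0.0000 + 0.7249·0.0000] = 0.0000; exercise value = 0.0000 ≤ continuation, so V_ud = 0.0000
Node dd (S = 117.5): continuation = e^(−0.01)·[0.2751·0.0000 + 0.7249·34.2950] = 24.6122; exercise value = 22.5500 ≤ continuation, so V_dd = 24.6122
Node u (S = 188.5): continuation = e^(−0.01)·[0.2751·0.0000 + 0.7249·0.0000] = 0.0000; exercise value = 0.0000 ≤ continuation, so V_u = 0.0000
Node d (S = 130.5): continuation = e^(−0.01)·[0.2751·0.0000 + 0.7249·24.6122] = 17.6633; exercise value = 9.5000 ≤ continuation, so V_d = 17.6633
Node 0 (S = 145): continuation = e^(−0.01)·[0.2751·0.0000 + 0.7249·17.6633] = 12.6762; exercise value = 0.0000 ≤ continuation, so V_0 = 12.6762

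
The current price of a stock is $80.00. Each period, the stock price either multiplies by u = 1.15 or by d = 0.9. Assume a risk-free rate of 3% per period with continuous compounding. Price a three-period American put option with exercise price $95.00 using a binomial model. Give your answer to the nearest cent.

Risk-neutral probability p = (e^0.03 − 0.9)/(1.15 − 0.9) = 0.1305/0.2500 = 0.5218
Terminal stock prices: S_uuu = 121.7, S_uud = 95.22, S_udd = 74.52, S_ddd = 58.32
Terminal payoffs (K − S): max(-26.67, 0) = 0, max(-0.22, 0) = 0, max(20.48, 0) = 20.48, max(36.68, 0) = 36.68
Node uu (S = 105.8): continuation = e^(−0.03)·[0.5218·0.0000 + 0.4782·0.0000] = 0.0000; exercise value = 0.0000 ≤ continuation, so V_uu = 0.0000
Node ud (S = 82.8): continuation = e^(−0.03)·[0.5218·0.0000 + 0.4782·20.4800] = 9.5037; exercise value = 12.2000 > continuation, so V_ud = 12.2000 (exercise)
Node dd (S = 64.8): continuation = e^(−0.03)·[0.5218·20.4800 + 0.4782·36.6800] = 27.3923; exercise value = 30.2000 > continuation, so V_dd = 30.2000 (exercise)
Node u (S = 92): continuation = e^(−0.03)·[0.5218·0.0000 + 0.4782·12.2000] = 5.6614; exercise value = 3.0000 ≤ continuation, so V_u = 5.6614
Node d (S = 72): continuation = e^(−0.03)·[0.5218·12.2000 + 0.4782·30.2000] = 20.1923; exercise value = 23.0000 > continuation, so V_d = 23.0000 (exercise)
Node 0 (S = 80): continuation = e^(−0.03)·[0.5218·5.6614 + 0.4782·23.0000] = 13.5400; exercise value = 15.0000 > continuation, so V_0 = 15.0000 (exercise)

$15.00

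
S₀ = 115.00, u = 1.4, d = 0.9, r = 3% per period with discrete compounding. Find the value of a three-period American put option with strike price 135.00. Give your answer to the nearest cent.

Risk-neutral probability p = (1 + 0.03 − 0.9)/(1.4 − 0.9) = 0.1300/0.5000 = 0.2600
Terminal stock prices: S_uuu = 315.6, S_uud = 202.9, S_udd = 130.4, S_ddd = 83.84
Terminal payoffs (K − S): max(-180.6, 0) = 0, max(-67.86, 0) = 0, max(4.59, 0) = 4.59, max(51.16, 0) = 51.16
Node uu (S = 225.4): continuation = 1/1.03·[0.2600·0.0000 + 0.7400·0.0000] = 0.0000; exercise value = 0.0000 ≤ continuation, so V_uu = 0.0000
Node ud (S = 144.9): continuation = 1/1.03·[0.2600·0.0000 + 0.7400·4.5900] = 3.2977; exercise value = 0.0000 ≤ continuation, so V_ud = 3.2977
Node dd (S = 93.15): continuation = 1/1.03·[0.2600·4.5900 + 0.7400·51.1650] = 37.9180; exercise value = 41.8500 > continuation, so V_dd = 41.8500 (exercise)
Node u (S = 161): continuation = 1/1.03·[0.2600·0.0000 + 0.7400·3.2977] = 2.3692; exercise value = 0.0000 ≤ continuation, so V_u = 2.3692
Node d (S = 103.5): continuation = 1/1.03·[0.2600·3.2977 + 0.7400·41.8500] = 30.8994; exercise value = 31.5000 > continuation, so V_d = 31.5000 (exercise)
Node 0 (S = 115): continuation = 1/1.03·[0.2600·2.3692 + 0.7400·31.5000] = 23.2291; exercise value = 20.0000 ≤ continuation, so V_0 = 23.2291

23.23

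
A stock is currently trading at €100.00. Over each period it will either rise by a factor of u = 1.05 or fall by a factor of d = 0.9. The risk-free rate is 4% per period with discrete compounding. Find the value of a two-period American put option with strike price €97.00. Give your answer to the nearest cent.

Risk-neutral probability p = (1 + 0.04 − 0.9)/(1.05 − 0.9) = 0.1400/0.1500 = 0.9333
Terminal stock prices: S_uu = 110.2, S_ud = 94.5, S_dd = 81
Terminal payoffs (K − S): max(-13.25, 0) = 0, max(2.5, 0) = 2.5, max(16, 0) = 16
Node u (S = 105): continuation = 1/1.04·[0.9333·0.0000 + 0.0667·2.5000] = 0.1603; exercise value = 0.0000 ≤ continuation, so V_u = 0.1603
Node d (S = 90): continuation = 1/1.04·[0.9333·2.5000 + 0.0667·16.0000] = 3.2692; exercise value = 7.0000 > continuation, so V_d = 7.0000 (exercise)
Node 0 (S = 100): continuation = 1/1.04·[0.9333·0.1603 + 0.0667·7.0000] = 0.5925; exercise value = 0.0000 ≤ continuation, so V_0 = 0.5925

€0.59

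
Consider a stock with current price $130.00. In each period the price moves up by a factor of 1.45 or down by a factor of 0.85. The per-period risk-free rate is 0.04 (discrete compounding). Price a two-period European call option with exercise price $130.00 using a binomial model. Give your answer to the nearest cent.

Risk-neutral probability p = (1 + 0.04 − 0.85)/(1.45 − 0.85) = 0.1900/0.6000 = 0.3167
Terminal stock prices: S_uu = 273.3, S_ud = 160.2, S_dd = 93.92
Terminal payoffs (S − K): max(143.3, 0) = 143.3, max(30.22, 0) = 30.22, max(-36.08, 0) = 0
Node u (S = 188.5): V_u = 1/1.04·[0.3167·143.3250 + 0.6833·30.2250] = 63.5000
Node d (S = 110.5): V_d = 1/1.04·[0.3167·30.2250 + 0.6833·0.0000] = 9.2031
Node 0 (S = 130): V_0 = 1/1.04·[0.3167·63.5000 + 0.6833·9.2031] = 25.3819

$25.38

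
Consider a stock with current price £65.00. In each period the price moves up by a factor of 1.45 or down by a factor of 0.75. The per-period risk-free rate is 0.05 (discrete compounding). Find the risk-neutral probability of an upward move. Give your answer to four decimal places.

Risk-neutral probability p = (1 + 0.05 − 0.75)/(1.45 − 0.75) = 0.3000/0.7000 = 0.4286

p = 0.4286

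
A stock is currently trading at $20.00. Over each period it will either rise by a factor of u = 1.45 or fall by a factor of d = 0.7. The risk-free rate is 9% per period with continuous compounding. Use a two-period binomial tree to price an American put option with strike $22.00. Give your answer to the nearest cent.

$3.82

Risk-neutral probability p = (e^0.09 − 0.7)/(1.45 − 0.7) = 0.3942/0.7500 = 0.5256
Terminal stock prices: S_uu = 42.05, S_ud = 20.3, S_dd = 9.8
Terminal payoffs (K − S): max(-20.05, 0) = 0, max(1.7, 0) = 1.7, max(12.2, 0) = 12.2
Node u (S = 29): continuation = e^(−0.09)·[0.5256·0.0000 + 0.4744·1.7000] = 0.7371; exercise value = 0.0000 ≤ continuation, so V_u = 0.7371
Node d (S = 14): continuation = e^(−0.09)·[0.5256·1.7000 + 0.4744·12.2000] = 6.1065; exercise value = 8.0000 > continuation, so V_d = 8.0000 (exercise)
Node 0 (S = 20): continuation = e^(−0.09)·[0.5256·0.7371 + 0.4744·8.0000] = 3.8229; exercise value = 2.0000 ≤ continuation, so V_0 = 3.8229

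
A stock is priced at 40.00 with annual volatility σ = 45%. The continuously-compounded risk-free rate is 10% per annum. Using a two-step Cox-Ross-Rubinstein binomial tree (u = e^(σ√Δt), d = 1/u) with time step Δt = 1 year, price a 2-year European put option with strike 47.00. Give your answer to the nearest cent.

9.10

CRR parameters: u = e^(σ√Δt) = e^(0.45·√1) = 1.5683, d = 1/u = 0.6376
Per-period rate: rΔt = 0.1·1 = 0.1, so R = e^0.1 = 1.1052
Risk-neutral probability p = (e^0.1 − 0.6376)/(1.5683 − 0.6376) = 0.4675/0.9307 = 0.5024
Terminal stock prices: S_uu = 98.38, S_ud = 40, S_dd = 16.26
Terminal payoffs (K − S): max(-51.38, 0) = 0, max(7, 0) = 7, max(30.74, 0) = 30.74
Node u (S = 62.73): V_u = e^(−0.1)·[0.5024·0.0000 + 0.4976·7.0000] = 3.1520
Node d (S = 25.51): V_d = e^(−0.1)·[0.5024·7.0000 + 0.4976·30.7372] = 17.0222
Node 0 (S = 40): V_0 = e^(−0.1)·[0.5024·3.1520 + 0.4976·17.0222] = 9.0975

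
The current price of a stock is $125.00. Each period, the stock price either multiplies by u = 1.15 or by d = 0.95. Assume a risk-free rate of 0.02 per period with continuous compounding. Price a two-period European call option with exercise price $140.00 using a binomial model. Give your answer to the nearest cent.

$3.00

Risk-neutral probability p = (e^0.02 − 0.95)/(1.15 − 0.95) = 0.0702/0.2000 = 0.3510
Terminal stock prices: S_uu = 165.3, S_ud = 136.6, S_dd = 112.8
Terminal payoffs (S − K): max(25.31, 0) = 25.31, max(-3.438, 0) = 0, max(-27.19, 0) = 0
Node u (S = 143.8): V_u = e^(−0.02)·[0.3510·25.3125 + 0.6490·0.0000] = 8.7089
Node d (S = 118.8): V_d = e^(−0.02)·[0.3510·0.0000 + 0.6490·0.0000] = 0.0000
Node 0 (S = 125): V_0 = e^(−0.02)·[0.3510·8.7089 + 0.6490·0.0000] = 2.9964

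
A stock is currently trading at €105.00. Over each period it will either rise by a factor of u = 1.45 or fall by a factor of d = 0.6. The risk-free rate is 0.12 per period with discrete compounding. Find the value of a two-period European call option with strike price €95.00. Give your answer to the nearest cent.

Risk-neutral probability p = (1 + 0.12 − 0.6)/(1.45 − 0.6) = 0.5200/0.8500 = 0.6118
Terminal stock prices: S_uu = 220.8, S_ud = 91.35, S_dd = 37.8
Terminal payoffs (S − K): max(125.8, 0) = 125.8, max(-3.65, 0) = 0, max(-57.2, 0) = 0
Node u (S = 152.2): V_u = 1/1.12·[0.6118·125.7625 + 0.3882·0.0000] = 68.6938
Node d (S = 63): V_d = 1/1.12·[0.6118·0.0000 + 0.3882·0.0000] = 0.0000
Node 0 (S = 105): V_0 = 1/1.12·[0.6118·68.6938 + 0.3882·0.0000] = 37.5218

€37.52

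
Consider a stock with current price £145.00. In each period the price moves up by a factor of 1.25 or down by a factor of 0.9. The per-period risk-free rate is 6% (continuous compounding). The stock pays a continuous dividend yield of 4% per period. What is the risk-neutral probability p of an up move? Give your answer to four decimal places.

p = 0.3434

Per-period risk-free factor R = e^0.06 = 1.0618; dividend-adjusted growth = e^(0.06−0.04) = 1.0202.
Risk-neutral probability p = (1.0202 − 0.9)/(1.25 − 0.9) = 0.1202/0.3500 = 0.3434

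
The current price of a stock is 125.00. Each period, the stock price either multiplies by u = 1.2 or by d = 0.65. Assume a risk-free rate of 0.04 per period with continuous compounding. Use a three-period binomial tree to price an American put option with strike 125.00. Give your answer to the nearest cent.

Risk-neutral probability p = (e^0.04 − 0.65)/(1.2 − 0.65) = 0.3908/0.5500 = 0.7106
Terminal stock prices: S_uuu = 216, S_uud = 117, S_udd = 63.38, S_ddd = 34.33
Terminal payoffs (K − S): max(-91, 0) = 0, max(8, 0) = 8, max(61.62, 0) = 61.62, max(90.67, 0) = 90.67
Node uu (S = 180): continuation = e^(−0.04)·[0.7106·0.0000 + 0.2894·8.0000] = 2.2247; exercise value = 0.0000 ≤ continuation, so V_uu = 2.2247
Node ud (S = 97.5): continuation = e^(−0.04)·[0.7106·8.0000 + 0.2894·61.6250] = 22.5987; exercise value = 27.5000 > continuation, so V_ud = 27.5000 (exercise)
Node dd (S = 52.81): continuation = e^(−0.04)·[0.7106·61.6250 + 0.2894·90.6719] = 67.2862; exercise value = 72.1875 > continuation, so V_dd = 72.1875 (exercise)
Node u (S = 150): continuation = e^(−0.04)·[0.7106·2.2247 + 0.2894·27.5000] = 9.1662; exercise value = 0.0000 ≤ continuation, so V_u = 9.1662
Node d (S = 81.25): continuation = e^(−0.04)·[0.7106·27.5000 + 0.2894·72.1875] = 38.8487; exercise value = 43.7500 > continuation, so V_d = 43.7500 (exercise)
Node 0 (S = 125): continuation = e^(−0.04)·[0.7106·9.1662 + 0.2894·43.7500] = 18.4240; exercise value = 0.0000 ≤ continuation, so V_0 = 18.4240

18.42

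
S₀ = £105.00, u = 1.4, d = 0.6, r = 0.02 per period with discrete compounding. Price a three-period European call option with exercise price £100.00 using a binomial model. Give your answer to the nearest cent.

Risk-neutral probability p = (1 + 0.02 − 0.6)/(1.4 − 0.6) = 0.4200/0.8000 = 0.5250
Terminal stock prices: S_uuu = 288.1, S_uud = 123.5, S_udd = 52.92, S_ddd = 22.68
Terminal payoffs (S − K): max(188.1, 0) = 188.1, max(23.48, 0) = 23.48, max(-47.08, 0) = 0, max(-77.32, 0) = 0
Node uu (S = 205.8): V_uu = 1/1.02·[0.5250·188.1200 + 0.4750·23.4800] = 107.7608
Node ud (S = 88.2): V_ud = 1/1.02·[0.5250·23.4800 + 0.4750·0.0000] = 12.0853
Node dd (S = 37.8): V_dd = 1/1.02·[0.5250·0.0000 + 0.4750·0.0000] = 0.0000
Node u (S = 147): V_u = 1/1.02·[0.5250·107.7608 + 0.4750·12.0853] = 61.0931
Node d (S = 63): V_d = 1/1.02·[0.5250·12.0853 + 0.4750·0.0000] = 6.2204
Node 0 (S = 105): V_0 = 1/1.02·[0.5250·61.0931 + 0.4750·6.2204] = 34.3417

£34.34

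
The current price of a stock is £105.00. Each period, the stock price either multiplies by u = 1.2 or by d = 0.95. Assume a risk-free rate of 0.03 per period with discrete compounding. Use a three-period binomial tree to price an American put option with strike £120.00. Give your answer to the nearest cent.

£15.00

Risk-neutral probability p = (1 + 0.03 − 0.95)/(1.2 − 0.95) = 0.0800/0.2500 = 0.3200
Terminal stock prices: S_uuu = 181.4, S_uud = 143.6, S_udd = 113.7, S_ddd = 90.02
Terminal payoffs (K − S): max(-61.44, 0) = 0, max(-23.64, 0) = 0, max(6.285, 0) = 6.285, max(29.98, 0) = 29.98
Node uu (S = 151.2): continuation = 1/1.03·[0.3200·0.0000 + 0.6800·0.0000] = 0.0000; exercise value = 0.0000 ≤ continuation, so V_uu = 0.0000
Node ud (S = 119.7): continuation = 1/1.03·[0.3200·0.0000 + 0.6800·6.2850] = 4.1493; exercise value = 0.3000 ≤ continuation, so V_ud = 4.1493
Node dd (S = 94.76): continuation = 1/1.03·[0.3200·6.2850 + 0.6800·29.9756] = 21.7424; exercise value = 25.2375 > continuation, so V_dd = 25.2375 (exercise)
Node u (S = 126): continuation = 1/1.03·[0.3200·0.0000 + 0.6800·4.1493] = 2.7394; exercise value = 0.0000 ≤ continuation, so V_u = 2.7394
Node d (S = 99.75): continuation = 1/1.03·[0.3200·4.1493 + 0.6800·25.2375] = 17.9508; exercise value = 20.2500 > continuation, so V_d = 20.2500 (exercise)
Node 0 (S = 105): continuation = 1/1.03·[0.3200·2.7394 + 0.6800·20.2500] = 14.2200; exercise value = 15.0000 > continuation, so V_0 = 15.0000 (exercise)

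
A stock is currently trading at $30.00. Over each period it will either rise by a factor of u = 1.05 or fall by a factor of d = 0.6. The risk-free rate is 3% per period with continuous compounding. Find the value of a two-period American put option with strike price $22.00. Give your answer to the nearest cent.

Risk-neutral probability p = (e^0.03 − 0.6)/(1.05 − 0.6) = 0.4305/0.4500 = 0.9566
Terminal stock prices: S_uu = 33.08, S_ud = 18.9, S_dd = 10.8
Terminal payoffs (K − S): max(-11.08, 0) = 0, max(3.1, 0) = 3.1, max(11.2, 0) = 11.2
Node u (S = 31.5): continuation = e^(−0.03)·[0.9566·0.0000 + 0.0434·3.1000] = 0.1307; exercise value = 0.0000 ≤ continuation, so V_u = 0.1307
Node d (S = 18): continuation = e^(−0.03)·[0.9566·3.1000 + 0.0434·11.2000] = 3.3498; exercise value = 4.0000 > continuation, so V_d = 4.0000 (exercise)
Node 0 (S = 30): continuation = e^(−0.03)·[0.9566·0.1307 + 0.0434·4.0000] = 0.2899; exercise value = 0.0000 ≤ continuation, so V_0 = 0.2899

$0.29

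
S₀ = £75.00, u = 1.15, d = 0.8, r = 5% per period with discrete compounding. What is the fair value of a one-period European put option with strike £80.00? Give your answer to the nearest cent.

Risk-neutral probability p = (1 + 0.05 − 0.8)/(1.15 − 0.8) = 0.2500/0.3500 = 0.7143
Terminal stock prices: S_u = 86.25, S_d = 60
Terminal payoffs (K − S): max(-6.25, 0) = 0, max(20, 0) = 20
Node 0 (S = 75): V_0 = 1/1.05·[0.7143·0.0000 + 0.2857·20.0000] = 5.4422

£5.44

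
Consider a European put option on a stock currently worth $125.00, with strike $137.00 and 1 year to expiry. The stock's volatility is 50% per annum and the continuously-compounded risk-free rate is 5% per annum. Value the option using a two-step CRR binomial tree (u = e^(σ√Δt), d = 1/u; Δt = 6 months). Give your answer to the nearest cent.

$27.52

CRR parameters: u = e^(σ√Δt) = e^(0.5·√0.5) = 1.4241, d = 1/u = 0.7022
Per-period rate: rΔt = 0.05·0.5 = 0.025, so R = e^0.025 = 1.0253
Risk-neutral probability p = (e^0.025 − 0.7022)/(1.4241 − 0.7022) = 0.3231/0.7219 = 0.4476
Terminal stock prices: S_uu = 253.5, S_ud = 125, S_dd = 61.63
Terminal payoffs (K − S): max(-116.5, 0) = 0, max(12, 0) = 12, max(75.37, 0) = 75.37
Node u (S = 178): V_u = e^(−0.025)·[0.4476·0.0000 + 0.5524·12.0000] = 6.4653
Node d (S = 87.77): V_d = e^(−0.025)·[0.4476·12.0000 + 0.5524·75.3664] = 45.8439
Node 0 (S = 125): V_0 = e^(−0.025)·[0.4476·6.4653 + 0.5524·45.8439] = 27.5218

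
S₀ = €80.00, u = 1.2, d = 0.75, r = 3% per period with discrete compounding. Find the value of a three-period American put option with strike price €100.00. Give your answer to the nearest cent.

€22.70

Risk-neutral probability p = (1 + 0.03 − 0.75)/(1.2 − 0.75) = 0.2800/0.4500 = 0.6222
Terminal stock prices: S_uuu = 138.2, S_uud = 86.4, S_udd = 54, S_ddd = 33.75
Terminal payoffs (K − S): max(-38.24, 0) = 0, max(13.6, 0) = 13.6, max(46, 0) = 46, max(66.25, 0) = 66.25
Node uu (S = 115.2): continuation = 1/1.03·[0.6222·0.0000 + 0.3778·13.6000] = 4.9881; exercise value = 0.0000 ≤ continuation, so V_uu = 4.9881
Node ud (S = 72): continuation = 1/1.03·[0.6222·13.6000 + 0.3778·46.0000] = 25.0874; exercise value = 28.0000 > continuation, so V_ud = 28.0000 (exercise)
Node dd (S = 45): continuation = 1/1.03·[0.6222·46.0000 + 0.3778·66.2500] = 52.0874; exercise value = 55.0000 > continuation, so V_dd = 55.0000 (exercise)
Node u (S = 96): continuation = 1/1.03·[0.6222·4.9881 + 0.3778·28.0000] = 13.2830; exercise value = 4.0000 ≤ continuation, so V_u = 13.2830
Node d (S = 60): continuation = 1/1.03·[0.6222·28.0000 + 0.3778·55.0000] = 37.0874; exercise value = 40.0000 > continuation, so V_d = 40.0000 (exercise)
Node 0 (S = 80): continuation = 1/1.03·[0.6222·13.2830 + 0.3778·40.0000] = 22.6952; exercise value = 20.0000 ≤ continuation, so V_0 = 22.6952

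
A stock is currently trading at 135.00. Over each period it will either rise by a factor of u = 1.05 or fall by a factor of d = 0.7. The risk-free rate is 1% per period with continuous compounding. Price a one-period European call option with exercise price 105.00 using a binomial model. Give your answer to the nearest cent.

32.23

Risk-neutral probability p = (e^0.01 − 0.7)/(1.05 − 0.7) = 0.3101/0.3500 = 0.8859
Terminal stock prices: S_u = 141.8, S_d = 94.5
Terminal payoffs (S − K): max(36.75, 0) = 36.75, max(-10.5, 0) = 0
Node 0 (S = 135): V_0 = e^(−0.01)·[0.8859·36.7500 + 0.1141·0.0000] = 32.2313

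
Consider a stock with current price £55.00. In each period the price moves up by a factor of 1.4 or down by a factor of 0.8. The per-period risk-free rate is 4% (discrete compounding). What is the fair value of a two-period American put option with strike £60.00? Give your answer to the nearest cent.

Risk-neutral probability p = (1 + 0.04 − 0.8)/(1.4 − 0.8) = 0.2400/0.6000 = 0.4000
Terminal stock prices: S_uu = 107.8, S_ud = 61.6, S_dd = 35.2
Terminal payoffs (K − S): max(-47.8, 0) = 0, max(-1.6, 0) = 0, max(24.8, 0) = 24.8
Node u (S = 77): continuation = 1/1.04·[0.4000·0.0000 + 0.6000·0.0000] = 0.0000; exercise value = 0.0000 ≤ continuation, so V_u = 0.0000
Node d (S = 44): continuation = 1/1.04·[0.4000·0.0000 + 0.6000·24.8000] = 14.3077; exercise value = 16.0000 > continuation, so V_d = 16.0000 (exercise)
Node 0 (S = 55): continuation = 1/1.04·[0.4000·0.0000 + 0.6000·16.0000] = 9.2308; exercise value = 5.0000 ≤ continuation, so V_0 = 9.2308

£9.23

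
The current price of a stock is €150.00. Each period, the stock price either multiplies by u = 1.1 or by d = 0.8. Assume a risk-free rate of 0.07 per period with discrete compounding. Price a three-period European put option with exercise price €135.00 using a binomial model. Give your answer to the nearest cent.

€0.70

Risk-neutral probability p = (1 + 0.07 − 0.8)/(1.1 − 0.8) = 0.2700/0.3000 = 0.9000
Terminal stock prices: S_uuu = 199.7, S_uud = 145.2, S_udd = 105.6, S_ddd = 76.8
Terminal payoffs (K − S): max(-64.65, 0) = 0, max(-10.2, 0) = 0, max(29.4, 0) = 29.4, max(58.2, 0) = 58.2
Node uu (S = 181.5): V_uu = 1/1.07·[0.9000·0.0000 + 0.1000·0.0000] = 0.0000
Node ud (S = 132): V_ud = 1/1.07·[0.9000·0.0000 + 0.1000·29.4000] = 2.7477
Node dd (S = 96): V_dd = 1/1.07·[0.9000·29.4000 + 0.1000·58.2000] = 30.1682
Node u (S = 165): V_u = 1/1.07·[0.9000·0.0000 + 0.1000·2.7477] = 0.2568
Node d (S = 120): V_d = 1/1.07·[0.9000·2.7477 + 0.1000·30.1682] = 5.1306
Node 0 (S = 150): V_0 = 1/1.07·[0.9000·0.2568 + 0.1000·5.1306] = 0.6955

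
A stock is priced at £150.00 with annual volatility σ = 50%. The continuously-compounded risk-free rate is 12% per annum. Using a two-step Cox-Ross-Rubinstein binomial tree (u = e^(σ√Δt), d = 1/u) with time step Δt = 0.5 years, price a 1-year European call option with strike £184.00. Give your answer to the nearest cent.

CRR parameters: u = e^(σ√Δt) = e^(0.5·√0.5) = 1.4241, d = 1/u = 0.7022
Per-period rate: rΔt = 0.12·0.5 = 0.06, so R = e^0.06 = 1.0618
Risk-neutral probability p = (e^0.06 − 0.7022)/(1.4241 − 0.7022) = 0.3596/0.7219 = 0.4982
Terminal stock prices: S_uu = 304.2, S_ud = 150, S_dd = 73.96
Terminal payoffs (S − K): max(120.2, 0) = 120.2, max(-34, 0) = 0, max(-110, 0) = 0
Node u (S = 213.6): V_u = e^(−0.06)·[0.4982·120.2172 + 0.5018·0.0000] = 56.4016
Node d (S = 105.3): V_d = e^(−0.06)·[0.4982·0.0000 + 0.5018·0.0000] = 0.0000
Node 0 (S = 150): V_0 = e^(−0.06)·[0.4982·56.4016 + 0.5018·0.0000] = 26.4616

£26.46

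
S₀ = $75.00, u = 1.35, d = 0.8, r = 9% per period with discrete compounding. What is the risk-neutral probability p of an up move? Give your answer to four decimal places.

Risk-neutral probability p = (1 + 0.09 − 0.8)/(1.35 − 0.8) = 0.2900/0.5500 = 0.5273

p = 0.5273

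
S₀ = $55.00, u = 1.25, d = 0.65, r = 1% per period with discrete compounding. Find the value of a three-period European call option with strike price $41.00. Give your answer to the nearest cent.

$20.16

Risk-neutral probability p = (1 + 0.01 − 0.65)/(1.25 − 0.65) = 0.3600/0.6000 = 0.6000
Terminal stock prices: S_uuu = 107.4, S_uud = 55.86, S_udd = 29.05, S_ddd = 15.1
Terminal payoffs (S − K): max(66.42, 0) = 66.42, max(14.86, 0) = 14.86, max(-11.95, 0) = 0, max(-25.9, 0) = 0
Node uu (S = 85.94): V_uu = 1/1.01·[0.6000·66.4219 + 0.4000·14.8594] = 45.3434
Node ud (S = 44.69): V_ud = 1/1.01·[0.6000·14.8594 + 0.4000·0.0000] = 8.8274
Node dd (S = 23.24): V_dd = 1/1.01·[0.6000·0.0000 + 0.4000·0.0000] = 0.0000
Node u (S = 68.75): V_u = 1/1.01·[0.6000·45.3434 + 0.4000·8.8274] = 30.4327
Node d (S = 35.75): V_d = 1/1.01·[0.6000·8.8274 + 0.4000·0.0000] = 5.2440
Node 0 (S = 55): V_0 = 1/1.01·[0.6000·30.4327 + 0.4000·5.2440] = 20.1556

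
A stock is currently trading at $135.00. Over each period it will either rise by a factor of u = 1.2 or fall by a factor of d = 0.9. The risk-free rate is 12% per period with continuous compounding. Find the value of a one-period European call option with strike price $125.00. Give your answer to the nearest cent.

$24.89

Risk-neutral probability p = (e^0.12 − 0.9)/(1.2 − 0.9) = 0.2275/0.3000 = 0.7583
Terminal stock prices: S_u = 162, S_d = 121.5
Terminal payoffs (S − K): max(37, 0) = 37, max(-3.5, 0) = 0
Node 0 (S = 135): V_0 = e^(−0.12)·[0.7583·37.0000 + 0.2417·0.0000] = 24.8852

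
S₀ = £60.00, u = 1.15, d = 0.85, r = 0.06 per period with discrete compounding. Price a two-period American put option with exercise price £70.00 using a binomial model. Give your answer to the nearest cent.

Risk-neutral probability p = (1 + 0.06 − 0.85)/(1.15 − 0.85) = 0.2100/0.3000 = 0.7000
Terminal stock prices: S_uu = 79.35, S_ud = 58.65, S_dd = 43.35
Terminal payoffs (K − S): max(-9.35, 0) = 0, max(11.35, 0) = 11.35, max(26.65, 0) = 26.65
Node u (S = 69): continuation = 1/1.06·[0.7000·0.0000 + 0.3000·11.3500] = 3.2123; exercise value = 1.0000 ≤ continuation, so V_u = 3.2123
Node d (S = 51): continuation = 1/1.06·[0.7000·11.3500 + 0.3000·26.6500] = 15.0377; exercise value = 19.0000 > continuation, so V_d = 19.0000 (exercise)
Node 0 (S = 60): continuation = 1/1.06·[0.7000·3.2123 + 0.3000·19.0000] = 7.4987; exercise value = 10.0000 > continuation, so V_0 = 10.0000 (exercise)

£10.00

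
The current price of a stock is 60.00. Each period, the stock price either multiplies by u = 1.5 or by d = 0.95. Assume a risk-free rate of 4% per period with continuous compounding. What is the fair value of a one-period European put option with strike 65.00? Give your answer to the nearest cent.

Risk-neutral probability p = (e^0.04 − 0.95)/(1.5 − 0.95) = 0.0908/0.5500 = 0.1651
Terminal stock prices: S_u = 90, S_d = 57
Terminal payoffs (K − S): max(-25, 0) = 0, max(8, 0) = 8
Node 0 (S = 60): V_0 = e^(−0.04)·[0.1651·0.0000 + 0.8349·8.0000] = 6.4172

6.42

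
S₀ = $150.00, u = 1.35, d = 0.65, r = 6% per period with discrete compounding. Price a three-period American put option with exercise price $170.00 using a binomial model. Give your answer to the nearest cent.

$36.62

Risk-neutral probability p = (1 + 0.06 − 0.65)/(1.35 − 0.65) = 0.4100/0.7000 = 0.5857
Terminal stock prices: S_uuu = 369.1, S_uud = 177.7, S_udd = 85.56, S_ddd = 41.19
Terminal payoffs (K − S): max(-199.1, 0) = 0, max(-7.694, 0) = 0, max(84.44, 0) = 84.44, max(128.8, 0) = 128.8
Node uu (S = 273.4): continuation = 1/1.06·[0.5857·0.0000 + 0.4143·0.0000] = 0.0000; exercise value = 0.0000 ≤ continuation, so V_uu = 0.0000
Node ud (S = 131.6): continuation = 1/1.06·[0.5857·0.0000 + 0.4143·84.4437] = 33.0036; exercise value = 38.3750 > continuation, so V_ud = 38.3750 (exercise)
Node dd (S = 63.38): continuation = 1/1.06·[0.5857·84.4437 + 0.4143·128.8063] = 97.0024; exercise value = 106.6250 > continuation, so V_dd = 106.6250 (exercise)
Node u (S = 202.5): continuation = 1/1.06·[0.5857·0.0000 + 0.4143·38.3750] = 14.9983; exercise value = 0.0000 ≤ continuation, so V_u = 14.9983
Node d (S = 97.5): continuation = 1/1.06·[0.5857·38.3750 + 0.4143·106.6250] = 62.8774; exercise value = 72.5000 > continuation, so V_d = 72.5000 (exercise)
Node 0 (S = 150): continuation = 1/1.06·[0.5857·14.9983 + 0.4143·72.5000] = 36.6231; exercise value = 20.0000 ≤ continuation, so V_0 = 36.6231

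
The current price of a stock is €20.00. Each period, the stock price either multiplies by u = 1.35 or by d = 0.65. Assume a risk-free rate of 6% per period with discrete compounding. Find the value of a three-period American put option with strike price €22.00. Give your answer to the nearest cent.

€4.48

Risk-neutral probability p = (1 + 0.06 − 0.65)/(1.35 − 0.65) = 0.4100/0.7000 = 0.5857
Terminal stock prices: S_uuu = 49.21, S_uud = 23.69, S_udd = 11.41, S_ddd = 5.492
Terminal payoffs (K − S): max(-27.21, 0) = 0, max(-1.693, 0) = 0, max(10.59, 0) = 10.59, max(16.51, 0) = 16.51
Node uu (S = 36.45): continuation = 1/1.06·[0.5857·0.0000 + 0.4143·0.0000] = 0.0000; exercise value = 0.0000 ≤ continuation, so V_uu = 0.0000
Node ud (S = 17.55): continuation = 1/1.06·[0.5857·0.0000 + 0.4143·10.5925] = 4.1399; exercise value = 4.4500 > continuation, so V_ud = 4.4500 (exercise)
Node dd (S = 8.45): continuation = 1/1.06·[0.5857·10.5925 + 0.4143·16.5075] = 12.3047; exercise value = 13.5500 > continuation, so V_dd = 13.5500 (exercise)
Node u (S = 27): continuation = 1/1.06·[0.5857·0.0000 + 0.4143·4.4500] = 1.7392; exercise value = 0.0000 ≤ continuation, so V_u = 1.7392
Node d (S = 13): continuation = 1/1.06·[0.5857·4.4500 + 0.4143·13.5500] = 7.7547; exercise value = 9.0000 > continuation, so V_d = 9.0000 (exercise)
Node 0 (S = 20): continuation = 1/1.06·[0.5857·1.7392 + 0.4143·9.0000] = 4.4785; exercise value = 2.0000 ≤ continuation, so V_0 = 4.4785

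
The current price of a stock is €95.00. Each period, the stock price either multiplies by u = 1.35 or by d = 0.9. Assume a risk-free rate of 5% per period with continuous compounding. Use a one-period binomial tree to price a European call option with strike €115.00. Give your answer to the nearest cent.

€4.24

Risk-neutral probability p = (e^0.05 − 0.9)/(1.35 − 0.9) = 0.1513/0.4500 = 0.3362
Terminal stock prices: S_u = 128.2, S_d = 85.5
Terminal payoffs (S − K): max(13.25, 0) = 13.25, max(-29.5, 0) = 0
Node 0 (S = 95): V_0 = e^(−0.05)·[0.3362·13.2500 + 0.6638·0.0000] = 4.2369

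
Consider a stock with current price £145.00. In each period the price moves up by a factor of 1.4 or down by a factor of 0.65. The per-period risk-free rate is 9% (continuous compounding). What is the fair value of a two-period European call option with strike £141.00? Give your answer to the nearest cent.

£41.95

Risk-neutral probability p = (e^0.09 − 0.65)/(1.4 − 0.65) = 0.4442/0.7500 = 0.5922
Terminal stock prices: S_uu = 284.2, S_ud = 132, S_dd = 61.26
Terminal payoffs (S − K): max(143.2, 0) = 143.2, max(-9.05, 0) = 0, max(-79.74, 0) = 0
Node u (S = 203): V_u = e^(−0.09)·[0.5922·143.2000 + 0.4078·0.0000] = 77.5084
Node d (S = 94.25): V_d = e^(−0.09)·[0.5922·0.0000 + 0.4078·0.0000] = 0.0000
Node 0 (S = 145): V_0 = e^(−0.09)·[0.5922·77.5084 + 0.4078·0.0000] = 41.9522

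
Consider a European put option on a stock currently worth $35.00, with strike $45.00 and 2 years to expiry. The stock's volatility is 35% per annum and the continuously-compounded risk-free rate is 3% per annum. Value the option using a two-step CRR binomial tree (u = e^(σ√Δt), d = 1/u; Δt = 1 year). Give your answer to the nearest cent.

$12.37

CRR parameters: u = e^(σ√Δt) = e^(0.35·√1) = 1.4191, d = 1/u = 0.7047
Per-period rate: rΔt = 0.03·1 = 0.03, so R = e^0.03 = 1.0305
Risk-neutral probability p = (e^0.03 − 0.7047)/(1.4191 − 0.7047) = 0.3258/0.7144 = 0.4560
Terminal stock prices: S_uu = 70.48, S_ud = 35, S_dd = 17.38
Terminal payoffs (K − S): max(-25.48, 0) = 0, max(10, 0) = 10, max(27.62, 0) = 27.62
Node u (S = 49.67): V_u = e^(−0.03)·[0.4560·0.0000 + 0.5440·10.0000] = 5.2791
Node d (S = 24.66): V_d = e^(−0.03)·[0.4560·10.0000 + 0.5440·27.6195] = 19.0060
Node 0 (S = 35): V_0 = e^(−0.03)·[0.4560·5.2791 + 0.5440·19.0060] = 12.3696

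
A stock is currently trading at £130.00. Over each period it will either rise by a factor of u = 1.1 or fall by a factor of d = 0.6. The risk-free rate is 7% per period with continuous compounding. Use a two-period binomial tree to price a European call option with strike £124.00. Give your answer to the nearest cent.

£25.85

Risk-neutral probability p = (e^0.07 − 0.6)/(1.1 − 0.6) = 0.4725/0.5000 = 0.9450
Terminal stock prices: S_uu = 157.3, S_ud = 85.8, S_dd = 46.8
Terminal payoffs (S − K): max(33.3, 0) = 33.3, max(-38.2, 0) = 0, max(-77.2, 0) = 0
Node u (S = 143): V_u = e^(−0.07)·[0.9450·33.3000 + 0.0550·0.0000] = 29.3415
Node d (S = 78): V_d = e^(−0.07)·[0.9450·0.0000 + 0.0550·0.0000] = 0.0000
Node 0 (S = 130): V_0 = e^(−0.07)·[0.9450·29.3415 + 0.0550·0.0000] = 25.8536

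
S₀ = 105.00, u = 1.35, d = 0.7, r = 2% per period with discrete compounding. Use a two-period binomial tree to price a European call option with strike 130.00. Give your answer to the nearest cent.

Risk-neutral probability p = (1 + 0.02 − 0.7)/(1.35 − 0.7) = 0.3200/0.6500 = 0.4923
Terminal stock prices: S_uu = 191.4, S_ud = 99.22, S_dd = 51.45
Terminal payoffs (S − K): max(61.36, 0) = 61.36, max(-30.78, 0) = 0, max(-78.55, 0) = 0
Node u (S = 141.8): V_u = 1/1.02·[0.4923·61.3625 + 0.5077·0.0000] = 29.6169
Node d (S = 73.5): V_d = 1/1.02·[0.4923·0.0000 + 0.5077·0.0000] = 0.0000
Node 0 (S = 105): V_0 = 1/1.02·[0.4923·29.6169 + 0.5077·0.0000] = 14.2947

14.29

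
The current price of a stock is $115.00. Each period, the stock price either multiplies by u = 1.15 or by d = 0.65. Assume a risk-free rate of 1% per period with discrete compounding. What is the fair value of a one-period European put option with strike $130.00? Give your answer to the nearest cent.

Risk-neutral probability p = (1 + 0.01 − 0.65)/(1.15 − 0.65) = 0.3600/0.5000 = 0.7200
Terminal stock prices: S_u = 132.2, S_d = 74.75
Terminal payoffs (K − S): max(-2.25, 0) = 0, max(55.25, 0) = 55.25
Node 0 (S = 115): V_0 = 1/1.01·[0.7200·0.0000 + 0.2800·55.2500] = 15.3168

$15.32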